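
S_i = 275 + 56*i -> [275, 331, 387, 443, 499]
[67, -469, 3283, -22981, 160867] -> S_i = 67*-7^i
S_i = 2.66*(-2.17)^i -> [2.66, -5.77, 12.53, -27.18, 58.98]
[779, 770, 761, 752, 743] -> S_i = 779 + -9*i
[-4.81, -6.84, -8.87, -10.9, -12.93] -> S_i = -4.81 + -2.03*i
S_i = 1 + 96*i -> [1, 97, 193, 289, 385]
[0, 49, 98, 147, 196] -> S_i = 0 + 49*i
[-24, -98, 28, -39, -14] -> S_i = Random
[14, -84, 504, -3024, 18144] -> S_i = 14*-6^i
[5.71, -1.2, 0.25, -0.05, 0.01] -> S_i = 5.71*(-0.21)^i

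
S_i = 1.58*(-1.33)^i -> [1.58, -2.1, 2.79, -3.72, 4.94]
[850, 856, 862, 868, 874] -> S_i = 850 + 6*i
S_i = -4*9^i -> [-4, -36, -324, -2916, -26244]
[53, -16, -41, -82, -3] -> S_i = Random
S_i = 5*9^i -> [5, 45, 405, 3645, 32805]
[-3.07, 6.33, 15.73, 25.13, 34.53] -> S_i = -3.07 + 9.40*i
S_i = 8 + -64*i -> [8, -56, -120, -184, -248]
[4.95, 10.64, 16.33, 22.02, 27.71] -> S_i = 4.95 + 5.69*i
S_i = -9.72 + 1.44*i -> [-9.72, -8.28, -6.84, -5.4, -3.96]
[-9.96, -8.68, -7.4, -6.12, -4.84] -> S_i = -9.96 + 1.28*i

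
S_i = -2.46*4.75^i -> [-2.46, -11.68, -55.5, -263.64, -1252.3]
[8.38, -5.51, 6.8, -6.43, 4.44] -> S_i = Random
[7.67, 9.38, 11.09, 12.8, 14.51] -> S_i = 7.67 + 1.71*i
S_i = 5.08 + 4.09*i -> [5.08, 9.17, 13.26, 17.35, 21.44]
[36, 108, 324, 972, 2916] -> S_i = 36*3^i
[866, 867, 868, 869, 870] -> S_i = 866 + 1*i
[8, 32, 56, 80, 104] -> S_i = 8 + 24*i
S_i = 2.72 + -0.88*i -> [2.72, 1.84, 0.96, 0.08, -0.8]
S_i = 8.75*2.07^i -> [8.75, 18.11, 37.49, 77.61, 160.65]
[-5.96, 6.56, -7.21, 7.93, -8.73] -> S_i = -5.96*(-1.10)^i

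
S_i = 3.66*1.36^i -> [3.66, 4.98, 6.77, 9.21, 12.52]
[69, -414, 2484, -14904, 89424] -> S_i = 69*-6^i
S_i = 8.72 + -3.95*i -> [8.72, 4.77, 0.82, -3.13, -7.08]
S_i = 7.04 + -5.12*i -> [7.04, 1.92, -3.2, -8.32, -13.44]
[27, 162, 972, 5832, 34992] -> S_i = 27*6^i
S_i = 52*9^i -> [52, 468, 4212, 37908, 341172]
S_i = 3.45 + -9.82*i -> [3.45, -6.37, -16.19, -26.01, -35.83]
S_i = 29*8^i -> [29, 232, 1856, 14848, 118784]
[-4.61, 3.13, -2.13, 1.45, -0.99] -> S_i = -4.61*(-0.68)^i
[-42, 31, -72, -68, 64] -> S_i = Random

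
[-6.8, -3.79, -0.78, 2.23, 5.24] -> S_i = -6.80 + 3.01*i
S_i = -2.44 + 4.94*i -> [-2.44, 2.5, 7.44, 12.38, 17.32]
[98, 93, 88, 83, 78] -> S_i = 98 + -5*i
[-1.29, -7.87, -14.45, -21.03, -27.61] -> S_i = -1.29 + -6.58*i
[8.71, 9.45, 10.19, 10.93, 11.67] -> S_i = 8.71 + 0.74*i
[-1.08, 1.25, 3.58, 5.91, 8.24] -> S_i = -1.08 + 2.33*i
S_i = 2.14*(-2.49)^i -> [2.14, -5.33, 13.27, -33.04, 82.26]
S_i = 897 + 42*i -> [897, 939, 981, 1023, 1065]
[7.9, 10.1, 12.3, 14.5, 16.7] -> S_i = 7.90 + 2.20*i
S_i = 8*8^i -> [8, 64, 512, 4096, 32768]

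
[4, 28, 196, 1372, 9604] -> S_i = 4*7^i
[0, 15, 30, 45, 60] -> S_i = 0 + 15*i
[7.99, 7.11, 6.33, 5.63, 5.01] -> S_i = 7.99*0.89^i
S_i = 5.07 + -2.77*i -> [5.07, 2.3, -0.47, -3.24, -6.01]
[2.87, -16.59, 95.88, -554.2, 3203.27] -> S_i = 2.87*(-5.78)^i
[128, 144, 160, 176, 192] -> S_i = 128 + 16*i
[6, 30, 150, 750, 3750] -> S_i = 6*5^i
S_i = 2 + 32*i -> [2, 34, 66, 98, 130]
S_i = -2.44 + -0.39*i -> [-2.44, -2.83, -3.22, -3.61, -4.0]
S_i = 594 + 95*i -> [594, 689, 784, 879, 974]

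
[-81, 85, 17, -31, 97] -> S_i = Random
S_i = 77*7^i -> [77, 539, 3773, 26411, 184877]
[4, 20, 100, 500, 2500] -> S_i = 4*5^i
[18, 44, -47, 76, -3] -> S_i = Random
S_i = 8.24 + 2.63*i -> [8.24, 10.87, 13.5, 16.13, 18.76]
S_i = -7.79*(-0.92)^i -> [-7.79, 7.17, -6.59, 6.07, -5.58]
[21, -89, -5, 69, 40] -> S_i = Random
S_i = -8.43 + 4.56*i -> [-8.43, -3.87, 0.69, 5.25, 9.81]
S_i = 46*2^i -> [46, 92, 184, 368, 736]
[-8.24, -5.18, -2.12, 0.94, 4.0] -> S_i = -8.24 + 3.06*i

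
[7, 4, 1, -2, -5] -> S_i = 7 + -3*i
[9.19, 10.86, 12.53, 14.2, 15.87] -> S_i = 9.19 + 1.67*i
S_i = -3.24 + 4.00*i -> [-3.24, 0.76, 4.76, 8.76, 12.76]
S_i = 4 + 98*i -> [4, 102, 200, 298, 396]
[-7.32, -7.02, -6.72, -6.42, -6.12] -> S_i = -7.32 + 0.30*i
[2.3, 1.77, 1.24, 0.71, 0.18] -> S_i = 2.30 + -0.53*i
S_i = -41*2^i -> [-41, -82, -164, -328, -656]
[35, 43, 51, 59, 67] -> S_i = 35 + 8*i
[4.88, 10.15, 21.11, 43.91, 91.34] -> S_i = 4.88*2.08^i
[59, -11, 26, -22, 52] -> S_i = Random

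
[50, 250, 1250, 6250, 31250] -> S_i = 50*5^i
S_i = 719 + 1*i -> [719, 720, 721, 722, 723]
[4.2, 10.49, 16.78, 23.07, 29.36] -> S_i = 4.20 + 6.29*i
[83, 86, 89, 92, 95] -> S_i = 83 + 3*i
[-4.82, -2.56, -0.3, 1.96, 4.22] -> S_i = -4.82 + 2.26*i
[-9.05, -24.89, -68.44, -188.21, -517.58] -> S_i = -9.05*2.75^i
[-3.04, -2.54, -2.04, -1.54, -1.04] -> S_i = -3.04 + 0.50*i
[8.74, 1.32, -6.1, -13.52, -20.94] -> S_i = 8.74 + -7.42*i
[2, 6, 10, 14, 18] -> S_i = 2 + 4*i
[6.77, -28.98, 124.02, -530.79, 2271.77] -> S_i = 6.77*(-4.28)^i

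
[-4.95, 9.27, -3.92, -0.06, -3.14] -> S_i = Random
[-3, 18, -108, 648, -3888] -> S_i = -3*-6^i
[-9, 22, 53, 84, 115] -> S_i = -9 + 31*i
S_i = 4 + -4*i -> [4, 0, -4, -8, -12]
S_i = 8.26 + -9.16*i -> [8.26, -0.9, -10.06, -19.22, -28.38]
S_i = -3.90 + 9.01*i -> [-3.9, 5.11, 14.12, 23.13, 32.14]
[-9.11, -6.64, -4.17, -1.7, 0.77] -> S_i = -9.11 + 2.47*i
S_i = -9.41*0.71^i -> [-9.41, -6.68, -4.74, -3.37, -2.39]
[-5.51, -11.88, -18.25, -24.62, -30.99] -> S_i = -5.51 + -6.37*i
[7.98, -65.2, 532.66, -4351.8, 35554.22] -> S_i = 7.98*(-8.17)^i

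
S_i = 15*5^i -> [15, 75, 375, 1875, 9375]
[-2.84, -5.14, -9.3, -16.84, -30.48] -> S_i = -2.84*1.81^i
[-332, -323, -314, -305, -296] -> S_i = -332 + 9*i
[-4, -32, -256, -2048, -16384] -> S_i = -4*8^i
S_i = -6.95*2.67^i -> [-6.95, -18.56, -49.55, -132.29, -353.21]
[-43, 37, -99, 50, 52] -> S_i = Random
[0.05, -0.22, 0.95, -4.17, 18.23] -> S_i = 0.05*(-4.37)^i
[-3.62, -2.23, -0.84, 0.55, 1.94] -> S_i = -3.62 + 1.39*i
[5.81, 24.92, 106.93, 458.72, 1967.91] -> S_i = 5.81*4.29^i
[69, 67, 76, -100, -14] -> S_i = Random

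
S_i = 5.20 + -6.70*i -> [5.2, -1.5, -8.2, -14.9, -21.6]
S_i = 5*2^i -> [5, 10, 20, 40, 80]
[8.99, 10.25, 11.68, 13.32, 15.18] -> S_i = 8.99*1.14^i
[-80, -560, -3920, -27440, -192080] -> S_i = -80*7^i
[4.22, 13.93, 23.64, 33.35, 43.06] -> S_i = 4.22 + 9.71*i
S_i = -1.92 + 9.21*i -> [-1.92, 7.29, 16.5, 25.71, 34.92]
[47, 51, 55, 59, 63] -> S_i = 47 + 4*i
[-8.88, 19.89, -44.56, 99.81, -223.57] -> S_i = -8.88*(-2.24)^i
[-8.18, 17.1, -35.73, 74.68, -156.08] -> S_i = -8.18*(-2.09)^i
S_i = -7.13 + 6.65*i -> [-7.13, -0.48, 6.17, 12.82, 19.47]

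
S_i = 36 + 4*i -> [36, 40, 44, 48, 52]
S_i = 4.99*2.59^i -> [4.99, 12.92, 33.47, 86.7, 224.54]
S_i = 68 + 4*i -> [68, 72, 76, 80, 84]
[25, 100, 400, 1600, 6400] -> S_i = 25*4^i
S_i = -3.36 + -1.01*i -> [-3.36, -4.37, -5.38, -6.39, -7.4]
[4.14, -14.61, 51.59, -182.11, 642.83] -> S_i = 4.14*(-3.53)^i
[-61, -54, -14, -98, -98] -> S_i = Random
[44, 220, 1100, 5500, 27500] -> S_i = 44*5^i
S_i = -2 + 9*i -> [-2, 7, 16, 25, 34]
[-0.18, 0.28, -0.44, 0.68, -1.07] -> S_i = -0.18*(-1.56)^i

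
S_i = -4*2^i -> [-4, -8, -16, -32, -64]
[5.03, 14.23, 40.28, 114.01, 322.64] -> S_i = 5.03*2.83^i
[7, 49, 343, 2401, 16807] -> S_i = 7*7^i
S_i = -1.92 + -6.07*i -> [-1.92, -7.99, -14.06, -20.13, -26.2]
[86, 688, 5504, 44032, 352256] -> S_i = 86*8^i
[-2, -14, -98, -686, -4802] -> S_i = -2*7^i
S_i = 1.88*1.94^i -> [1.88, 3.65, 7.08, 13.73, 26.63]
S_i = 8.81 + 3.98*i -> [8.81, 12.79, 16.77, 20.75, 24.73]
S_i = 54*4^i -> [54, 216, 864, 3456, 13824]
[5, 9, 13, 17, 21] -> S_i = 5 + 4*i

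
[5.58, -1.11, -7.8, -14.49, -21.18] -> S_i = 5.58 + -6.69*i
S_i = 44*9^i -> [44, 396, 3564, 32076, 288684]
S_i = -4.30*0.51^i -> [-4.3, -2.19, -1.12, -0.57, -0.29]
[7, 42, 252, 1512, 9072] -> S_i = 7*6^i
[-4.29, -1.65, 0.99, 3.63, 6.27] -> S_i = -4.29 + 2.64*i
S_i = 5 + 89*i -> [5, 94, 183, 272, 361]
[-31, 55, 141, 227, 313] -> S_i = -31 + 86*i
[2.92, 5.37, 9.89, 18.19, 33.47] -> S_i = 2.92*1.84^i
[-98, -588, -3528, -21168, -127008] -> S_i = -98*6^i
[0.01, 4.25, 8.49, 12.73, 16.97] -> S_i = 0.01 + 4.24*i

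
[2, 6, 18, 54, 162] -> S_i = 2*3^i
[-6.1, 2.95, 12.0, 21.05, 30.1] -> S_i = -6.10 + 9.05*i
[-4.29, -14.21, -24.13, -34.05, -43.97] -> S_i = -4.29 + -9.92*i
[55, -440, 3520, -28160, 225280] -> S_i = 55*-8^i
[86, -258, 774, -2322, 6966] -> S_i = 86*-3^i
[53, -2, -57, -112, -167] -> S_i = 53 + -55*i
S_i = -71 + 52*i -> [-71, -19, 33, 85, 137]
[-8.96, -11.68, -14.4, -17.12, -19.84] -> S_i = -8.96 + -2.72*i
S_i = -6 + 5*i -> [-6, -1, 4, 9, 14]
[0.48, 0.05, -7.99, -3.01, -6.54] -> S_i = Random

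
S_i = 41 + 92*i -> [41, 133, 225, 317, 409]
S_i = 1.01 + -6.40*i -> [1.01, -5.39, -11.79, -18.19, -24.59]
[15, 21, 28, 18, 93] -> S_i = Random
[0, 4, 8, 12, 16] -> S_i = 0 + 4*i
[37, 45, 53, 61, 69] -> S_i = 37 + 8*i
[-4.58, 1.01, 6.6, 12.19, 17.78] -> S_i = -4.58 + 5.59*i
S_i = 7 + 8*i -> [7, 15, 23, 31, 39]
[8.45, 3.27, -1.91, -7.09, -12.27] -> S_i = 8.45 + -5.18*i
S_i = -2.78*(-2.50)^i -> [-2.78, 6.95, -17.38, 43.44, -108.59]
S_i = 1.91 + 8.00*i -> [1.91, 9.91, 17.91, 25.91, 33.91]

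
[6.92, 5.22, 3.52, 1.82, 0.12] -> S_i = 6.92 + -1.70*i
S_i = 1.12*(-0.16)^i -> [1.12, -0.18, 0.03, -0.0, 0.0]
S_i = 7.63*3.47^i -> [7.63, 26.48, 91.87, 318.8, 1106.22]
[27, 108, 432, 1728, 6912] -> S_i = 27*4^i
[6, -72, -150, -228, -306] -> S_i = 6 + -78*i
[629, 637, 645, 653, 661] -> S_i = 629 + 8*i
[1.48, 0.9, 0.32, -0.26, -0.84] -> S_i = 1.48 + -0.58*i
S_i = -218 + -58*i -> [-218, -276, -334, -392, -450]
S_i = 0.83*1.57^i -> [0.83, 1.3, 2.05, 3.21, 5.04]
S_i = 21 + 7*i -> [21, 28, 35, 42, 49]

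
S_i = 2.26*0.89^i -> [2.26, 2.01, 1.79, 1.59, 1.42]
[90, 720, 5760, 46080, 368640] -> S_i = 90*8^i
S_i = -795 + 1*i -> [-795, -794, -793, -792, -791]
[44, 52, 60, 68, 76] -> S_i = 44 + 8*i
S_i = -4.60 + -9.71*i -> [-4.6, -14.31, -24.02, -33.73, -43.44]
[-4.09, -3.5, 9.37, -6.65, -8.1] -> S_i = Random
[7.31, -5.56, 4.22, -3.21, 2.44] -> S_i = 7.31*(-0.76)^i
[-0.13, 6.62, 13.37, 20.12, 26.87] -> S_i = -0.13 + 6.75*i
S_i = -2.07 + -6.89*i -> [-2.07, -8.96, -15.85, -22.74, -29.63]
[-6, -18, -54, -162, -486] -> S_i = -6*3^i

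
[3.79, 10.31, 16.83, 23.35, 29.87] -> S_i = 3.79 + 6.52*i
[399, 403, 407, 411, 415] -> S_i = 399 + 4*i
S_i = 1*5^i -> [1, 5, 25, 125, 625]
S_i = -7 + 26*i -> [-7, 19, 45, 71, 97]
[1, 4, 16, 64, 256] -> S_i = 1*4^i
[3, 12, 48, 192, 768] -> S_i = 3*4^i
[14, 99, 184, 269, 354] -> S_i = 14 + 85*i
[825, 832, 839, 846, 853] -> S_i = 825 + 7*i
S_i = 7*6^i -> [7, 42, 252, 1512, 9072]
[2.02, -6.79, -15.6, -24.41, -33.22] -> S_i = 2.02 + -8.81*i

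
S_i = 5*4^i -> [5, 20, 80, 320, 1280]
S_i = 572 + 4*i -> [572, 576, 580, 584, 588]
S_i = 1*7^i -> [1, 7, 49, 343, 2401]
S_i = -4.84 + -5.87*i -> [-4.84, -10.71, -16.58, -22.45, -28.32]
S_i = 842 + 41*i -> [842, 883, 924, 965, 1006]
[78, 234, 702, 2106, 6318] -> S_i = 78*3^i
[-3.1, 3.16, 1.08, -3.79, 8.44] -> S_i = Random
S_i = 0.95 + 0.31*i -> [0.95, 1.26, 1.57, 1.88, 2.19]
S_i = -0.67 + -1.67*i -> [-0.67, -2.34, -4.01, -5.68, -7.35]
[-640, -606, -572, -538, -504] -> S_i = -640 + 34*i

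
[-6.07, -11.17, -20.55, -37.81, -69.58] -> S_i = -6.07*1.84^i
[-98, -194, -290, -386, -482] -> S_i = -98 + -96*i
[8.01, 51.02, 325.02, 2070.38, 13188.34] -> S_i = 8.01*6.37^i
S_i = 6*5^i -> [6, 30, 150, 750, 3750]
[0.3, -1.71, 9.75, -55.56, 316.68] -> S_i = 0.30*(-5.70)^i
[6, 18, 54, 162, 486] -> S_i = 6*3^i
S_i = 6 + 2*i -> [6, 8, 10, 12, 14]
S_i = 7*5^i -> [7, 35, 175, 875, 4375]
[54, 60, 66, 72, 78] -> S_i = 54 + 6*i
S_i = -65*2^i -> [-65, -130, -260, -520, -1040]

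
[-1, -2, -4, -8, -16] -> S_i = -1*2^i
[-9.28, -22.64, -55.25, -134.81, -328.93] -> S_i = -9.28*2.44^i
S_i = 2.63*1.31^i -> [2.63, 3.45, 4.51, 5.91, 7.75]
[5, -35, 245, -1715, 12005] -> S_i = 5*-7^i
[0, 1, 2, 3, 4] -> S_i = 0 + 1*i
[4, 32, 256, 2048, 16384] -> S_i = 4*8^i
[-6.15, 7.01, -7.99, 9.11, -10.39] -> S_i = -6.15*(-1.14)^i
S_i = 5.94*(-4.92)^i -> [5.94, -29.22, 143.79, -707.43, 3480.54]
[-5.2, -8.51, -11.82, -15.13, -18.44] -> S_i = -5.20 + -3.31*i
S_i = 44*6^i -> [44, 264, 1584, 9504, 57024]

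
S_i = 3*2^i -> [3, 6, 12, 24, 48]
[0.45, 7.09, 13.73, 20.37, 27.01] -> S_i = 0.45 + 6.64*i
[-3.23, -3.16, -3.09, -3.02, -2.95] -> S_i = -3.23 + 0.07*i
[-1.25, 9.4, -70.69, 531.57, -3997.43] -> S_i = -1.25*(-7.52)^i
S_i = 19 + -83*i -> [19, -64, -147, -230, -313]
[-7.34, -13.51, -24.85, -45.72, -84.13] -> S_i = -7.34*1.84^i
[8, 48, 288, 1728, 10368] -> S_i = 8*6^i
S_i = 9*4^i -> [9, 36, 144, 576, 2304]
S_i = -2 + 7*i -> [-2, 5, 12, 19, 26]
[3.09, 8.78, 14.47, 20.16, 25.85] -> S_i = 3.09 + 5.69*i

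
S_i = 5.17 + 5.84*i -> [5.17, 11.01, 16.85, 22.69, 28.53]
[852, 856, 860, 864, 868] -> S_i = 852 + 4*i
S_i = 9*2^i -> [9, 18, 36, 72, 144]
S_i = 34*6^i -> [34, 204, 1224, 7344, 44064]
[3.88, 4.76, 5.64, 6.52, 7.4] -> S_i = 3.88 + 0.88*i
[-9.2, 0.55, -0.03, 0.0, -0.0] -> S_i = -9.20*(-0.06)^i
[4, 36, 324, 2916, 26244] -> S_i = 4*9^i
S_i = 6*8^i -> [6, 48, 384, 3072, 24576]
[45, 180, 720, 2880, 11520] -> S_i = 45*4^i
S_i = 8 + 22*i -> [8, 30, 52, 74, 96]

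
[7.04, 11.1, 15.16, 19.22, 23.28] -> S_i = 7.04 + 4.06*i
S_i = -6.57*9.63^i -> [-6.57, -63.27, -609.28, -5867.38, -56502.87]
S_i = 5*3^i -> [5, 15, 45, 135, 405]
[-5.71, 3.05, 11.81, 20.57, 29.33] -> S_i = -5.71 + 8.76*i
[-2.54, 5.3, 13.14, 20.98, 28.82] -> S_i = -2.54 + 7.84*i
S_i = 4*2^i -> [4, 8, 16, 32, 64]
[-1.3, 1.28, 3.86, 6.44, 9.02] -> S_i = -1.30 + 2.58*i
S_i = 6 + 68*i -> [6, 74, 142, 210, 278]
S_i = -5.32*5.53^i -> [-5.32, -29.42, -162.69, -899.68, -4975.22]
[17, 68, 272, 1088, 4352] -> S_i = 17*4^i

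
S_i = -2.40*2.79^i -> [-2.4, -6.7, -18.68, -52.12, -145.42]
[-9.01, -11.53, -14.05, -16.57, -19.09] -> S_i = -9.01 + -2.52*i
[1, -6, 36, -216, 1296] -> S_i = 1*-6^i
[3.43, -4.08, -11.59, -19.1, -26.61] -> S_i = 3.43 + -7.51*i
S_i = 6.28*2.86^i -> [6.28, 17.96, 51.37, 146.91, 420.17]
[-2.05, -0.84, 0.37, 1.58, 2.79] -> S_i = -2.05 + 1.21*i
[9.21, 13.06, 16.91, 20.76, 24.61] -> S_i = 9.21 + 3.85*i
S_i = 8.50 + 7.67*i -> [8.5, 16.17, 23.84, 31.51, 39.18]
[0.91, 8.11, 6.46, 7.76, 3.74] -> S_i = Random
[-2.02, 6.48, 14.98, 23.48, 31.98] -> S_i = -2.02 + 8.50*i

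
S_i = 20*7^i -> [20, 140, 980, 6860, 48020]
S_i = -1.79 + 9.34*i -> [-1.79, 7.55, 16.89, 26.23, 35.57]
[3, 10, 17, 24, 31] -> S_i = 3 + 7*i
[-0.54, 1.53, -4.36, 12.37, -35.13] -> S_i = -0.54*(-2.84)^i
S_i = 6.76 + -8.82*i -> [6.76, -2.06, -10.88, -19.7, -28.52]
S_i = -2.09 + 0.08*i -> [-2.09, -2.01, -1.93, -1.85, -1.77]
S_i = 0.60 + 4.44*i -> [0.6, 5.04, 9.48, 13.92, 18.36]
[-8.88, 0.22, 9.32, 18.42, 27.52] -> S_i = -8.88 + 9.10*i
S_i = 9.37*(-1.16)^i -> [9.37, -10.87, 12.61, -14.63, 16.97]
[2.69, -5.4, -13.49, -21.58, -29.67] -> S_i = 2.69 + -8.09*i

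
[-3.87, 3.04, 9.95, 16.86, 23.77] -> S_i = -3.87 + 6.91*i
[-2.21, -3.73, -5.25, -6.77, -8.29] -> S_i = -2.21 + -1.52*i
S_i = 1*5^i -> [1, 5, 25, 125, 625]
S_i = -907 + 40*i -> [-907, -867, -827, -787, -747]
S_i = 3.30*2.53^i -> [3.3, 8.35, 21.12, 53.44, 135.21]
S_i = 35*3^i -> [35, 105, 315, 945, 2835]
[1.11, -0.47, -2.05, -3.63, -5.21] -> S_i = 1.11 + -1.58*i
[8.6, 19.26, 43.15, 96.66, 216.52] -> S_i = 8.60*2.24^i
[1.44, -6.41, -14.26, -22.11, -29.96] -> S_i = 1.44 + -7.85*i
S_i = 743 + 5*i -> [743, 748, 753, 758, 763]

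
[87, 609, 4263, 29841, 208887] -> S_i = 87*7^i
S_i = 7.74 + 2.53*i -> [7.74, 10.27, 12.8, 15.33, 17.86]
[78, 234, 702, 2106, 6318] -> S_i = 78*3^i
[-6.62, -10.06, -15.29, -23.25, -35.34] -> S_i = -6.62*1.52^i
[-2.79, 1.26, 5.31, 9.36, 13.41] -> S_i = -2.79 + 4.05*i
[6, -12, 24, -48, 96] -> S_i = 6*-2^i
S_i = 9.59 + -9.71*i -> [9.59, -0.12, -9.83, -19.54, -29.25]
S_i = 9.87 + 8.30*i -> [9.87, 18.17, 26.47, 34.77, 43.07]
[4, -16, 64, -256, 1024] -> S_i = 4*-4^i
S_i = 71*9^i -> [71, 639, 5751, 51759, 465831]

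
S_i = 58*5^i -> [58, 290, 1450, 7250, 36250]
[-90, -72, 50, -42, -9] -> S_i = Random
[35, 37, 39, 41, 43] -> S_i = 35 + 2*i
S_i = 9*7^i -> [9, 63, 441, 3087, 21609]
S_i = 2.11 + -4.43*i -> [2.11, -2.32, -6.75, -11.18, -15.61]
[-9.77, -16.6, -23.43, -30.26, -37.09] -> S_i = -9.77 + -6.83*i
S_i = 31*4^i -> [31, 124, 496, 1984, 7936]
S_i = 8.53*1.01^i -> [8.53, 8.62, 8.7, 8.79, 8.88]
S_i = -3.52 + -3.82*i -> [-3.52, -7.34, -11.16, -14.98, -18.8]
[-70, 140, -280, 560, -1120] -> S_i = -70*-2^i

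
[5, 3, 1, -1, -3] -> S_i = 5 + -2*i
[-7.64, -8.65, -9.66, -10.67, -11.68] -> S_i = -7.64 + -1.01*i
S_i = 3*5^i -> [3, 15, 75, 375, 1875]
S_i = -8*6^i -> [-8, -48, -288, -1728, -10368]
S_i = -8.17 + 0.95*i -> [-8.17, -7.22, -6.27, -5.32, -4.37]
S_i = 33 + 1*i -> [33, 34, 35, 36, 37]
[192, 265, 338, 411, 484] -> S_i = 192 + 73*i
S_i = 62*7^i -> [62, 434, 3038, 21266, 148862]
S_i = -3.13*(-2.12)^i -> [-3.13, 6.64, -14.07, 29.82, -63.22]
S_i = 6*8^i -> [6, 48, 384, 3072, 24576]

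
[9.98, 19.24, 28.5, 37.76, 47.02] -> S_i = 9.98 + 9.26*i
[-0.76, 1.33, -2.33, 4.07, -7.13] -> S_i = -0.76*(-1.75)^i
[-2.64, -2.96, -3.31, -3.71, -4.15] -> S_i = -2.64*1.12^i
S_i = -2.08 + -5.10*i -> [-2.08, -7.18, -12.28, -17.38, -22.48]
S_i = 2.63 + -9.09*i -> [2.63, -6.46, -15.55, -24.64, -33.73]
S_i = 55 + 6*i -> [55, 61, 67, 73, 79]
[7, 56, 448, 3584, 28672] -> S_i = 7*8^i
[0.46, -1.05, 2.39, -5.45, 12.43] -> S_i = 0.46*(-2.28)^i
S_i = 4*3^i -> [4, 12, 36, 108, 324]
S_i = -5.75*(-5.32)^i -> [-5.75, 30.59, -162.74, 865.77, -4605.9]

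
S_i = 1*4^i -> [1, 4, 16, 64, 256]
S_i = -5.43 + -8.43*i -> [-5.43, -13.86, -22.29, -30.72, -39.15]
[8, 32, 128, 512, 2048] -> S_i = 8*4^i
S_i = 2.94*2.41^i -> [2.94, 7.09, 17.08, 41.15, 99.18]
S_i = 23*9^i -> [23, 207, 1863, 16767, 150903]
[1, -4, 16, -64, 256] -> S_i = 1*-4^i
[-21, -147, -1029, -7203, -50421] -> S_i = -21*7^i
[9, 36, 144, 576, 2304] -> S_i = 9*4^i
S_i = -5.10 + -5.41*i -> [-5.1, -10.51, -15.92, -21.33, -26.74]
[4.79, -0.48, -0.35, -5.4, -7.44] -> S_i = Random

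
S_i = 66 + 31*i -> [66, 97, 128, 159, 190]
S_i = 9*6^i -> [9, 54, 324, 1944, 11664]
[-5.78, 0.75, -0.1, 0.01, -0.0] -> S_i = -5.78*(-0.13)^i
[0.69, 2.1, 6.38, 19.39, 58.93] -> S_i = 0.69*3.04^i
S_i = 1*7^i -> [1, 7, 49, 343, 2401]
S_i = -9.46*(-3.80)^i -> [-9.46, 35.95, -136.6, 519.09, -1972.54]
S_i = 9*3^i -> [9, 27, 81, 243, 729]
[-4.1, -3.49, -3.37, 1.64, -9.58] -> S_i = Random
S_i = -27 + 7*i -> [-27, -20, -13, -6, 1]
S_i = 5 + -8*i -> [5, -3, -11, -19, -27]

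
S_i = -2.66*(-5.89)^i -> [-2.66, 15.67, -92.28, 543.54, -3201.42]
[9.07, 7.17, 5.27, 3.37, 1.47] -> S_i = 9.07 + -1.90*i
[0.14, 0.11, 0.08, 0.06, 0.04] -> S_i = 0.14*0.75^i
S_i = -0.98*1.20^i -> [-0.98, -1.18, -1.41, -1.69, -2.03]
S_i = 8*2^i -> [8, 16, 32, 64, 128]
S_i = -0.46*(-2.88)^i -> [-0.46, 1.32, -3.82, 10.99, -31.65]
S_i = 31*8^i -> [31, 248, 1984, 15872, 126976]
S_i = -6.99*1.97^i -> [-6.99, -13.77, -27.13, -53.44, -105.28]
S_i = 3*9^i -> [3, 27, 243, 2187, 19683]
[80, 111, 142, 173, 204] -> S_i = 80 + 31*i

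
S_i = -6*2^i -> [-6, -12, -24, -48, -96]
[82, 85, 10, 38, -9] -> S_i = Random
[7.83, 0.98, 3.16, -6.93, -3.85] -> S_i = Random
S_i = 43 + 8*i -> [43, 51, 59, 67, 75]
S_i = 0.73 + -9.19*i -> [0.73, -8.46, -17.65, -26.84, -36.03]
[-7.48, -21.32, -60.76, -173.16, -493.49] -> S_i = -7.48*2.85^i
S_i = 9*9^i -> [9, 81, 729, 6561, 59049]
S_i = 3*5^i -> [3, 15, 75, 375, 1875]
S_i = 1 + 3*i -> [1, 4, 7, 10, 13]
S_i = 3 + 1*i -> [3, 4, 5, 6, 7]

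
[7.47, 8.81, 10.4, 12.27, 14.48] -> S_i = 7.47*1.18^i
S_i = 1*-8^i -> [1, -8, 64, -512, 4096]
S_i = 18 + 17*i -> [18, 35, 52, 69, 86]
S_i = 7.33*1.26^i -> [7.33, 9.24, 11.64, 14.66, 18.48]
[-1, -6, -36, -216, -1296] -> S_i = -1*6^i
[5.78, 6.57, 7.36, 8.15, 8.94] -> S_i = 5.78 + 0.79*i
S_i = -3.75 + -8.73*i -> [-3.75, -12.48, -21.21, -29.94, -38.67]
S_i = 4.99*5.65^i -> [4.99, 28.19, 159.29, 900.01, 5085.04]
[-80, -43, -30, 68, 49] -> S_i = Random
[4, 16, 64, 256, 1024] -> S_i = 4*4^i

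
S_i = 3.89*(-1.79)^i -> [3.89, -6.96, 12.46, -22.31, 39.94]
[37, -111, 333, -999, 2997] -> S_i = 37*-3^i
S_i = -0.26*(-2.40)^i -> [-0.26, 0.62, -1.5, 3.59, -8.63]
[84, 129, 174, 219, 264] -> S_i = 84 + 45*i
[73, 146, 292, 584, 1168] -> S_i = 73*2^i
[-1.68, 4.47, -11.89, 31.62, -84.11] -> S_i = -1.68*(-2.66)^i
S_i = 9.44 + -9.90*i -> [9.44, -0.46, -10.36, -20.26, -30.16]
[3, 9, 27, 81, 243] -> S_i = 3*3^i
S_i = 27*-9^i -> [27, -243, 2187, -19683, 177147]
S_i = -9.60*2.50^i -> [-9.6, -24.0, -60.0, -150.0, -375.0]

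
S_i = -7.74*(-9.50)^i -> [-7.74, 73.53, -698.54, 6636.08, -63042.78]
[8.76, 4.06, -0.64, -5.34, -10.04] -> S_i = 8.76 + -4.70*i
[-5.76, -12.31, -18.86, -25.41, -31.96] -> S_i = -5.76 + -6.55*i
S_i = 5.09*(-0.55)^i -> [5.09, -2.8, 1.54, -0.85, 0.47]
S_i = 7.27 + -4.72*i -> [7.27, 2.55, -2.17, -6.89, -11.61]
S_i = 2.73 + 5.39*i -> [2.73, 8.12, 13.51, 18.9, 24.29]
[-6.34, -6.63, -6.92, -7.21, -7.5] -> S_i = -6.34 + -0.29*i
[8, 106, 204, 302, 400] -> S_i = 8 + 98*i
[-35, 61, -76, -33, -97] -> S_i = Random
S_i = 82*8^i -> [82, 656, 5248, 41984, 335872]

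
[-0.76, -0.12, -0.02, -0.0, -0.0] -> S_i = -0.76*0.16^i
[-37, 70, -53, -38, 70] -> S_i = Random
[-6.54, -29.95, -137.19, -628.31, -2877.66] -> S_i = -6.54*4.58^i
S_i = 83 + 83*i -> [83, 166, 249, 332, 415]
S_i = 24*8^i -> [24, 192, 1536, 12288, 98304]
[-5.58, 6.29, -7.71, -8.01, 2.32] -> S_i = Random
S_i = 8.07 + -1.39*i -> [8.07, 6.68, 5.29, 3.9, 2.51]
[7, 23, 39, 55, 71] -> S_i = 7 + 16*i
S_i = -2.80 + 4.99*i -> [-2.8, 2.19, 7.18, 12.17, 17.16]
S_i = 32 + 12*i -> [32, 44, 56, 68, 80]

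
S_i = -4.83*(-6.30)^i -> [-4.83, 30.43, -191.7, 1207.73, -7608.68]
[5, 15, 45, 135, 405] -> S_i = 5*3^i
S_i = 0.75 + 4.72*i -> [0.75, 5.47, 10.19, 14.91, 19.63]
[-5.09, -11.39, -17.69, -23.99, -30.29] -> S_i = -5.09 + -6.30*i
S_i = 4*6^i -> [4, 24, 144, 864, 5184]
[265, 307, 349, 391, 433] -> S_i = 265 + 42*i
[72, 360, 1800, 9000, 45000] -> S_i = 72*5^i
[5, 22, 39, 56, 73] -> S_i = 5 + 17*i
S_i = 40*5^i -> [40, 200, 1000, 5000, 25000]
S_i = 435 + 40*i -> [435, 475, 515, 555, 595]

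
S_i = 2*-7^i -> [2, -14, 98, -686, 4802]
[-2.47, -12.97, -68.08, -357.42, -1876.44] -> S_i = -2.47*5.25^i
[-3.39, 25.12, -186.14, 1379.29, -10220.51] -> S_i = -3.39*(-7.41)^i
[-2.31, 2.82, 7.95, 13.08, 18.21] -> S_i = -2.31 + 5.13*i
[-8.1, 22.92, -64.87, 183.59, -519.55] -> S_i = -8.10*(-2.83)^i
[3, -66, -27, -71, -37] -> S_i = Random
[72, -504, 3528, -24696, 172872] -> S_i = 72*-7^i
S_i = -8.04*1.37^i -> [-8.04, -11.01, -15.09, -20.67, -28.32]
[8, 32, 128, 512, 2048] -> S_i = 8*4^i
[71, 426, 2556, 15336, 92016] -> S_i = 71*6^i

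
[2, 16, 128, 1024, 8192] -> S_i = 2*8^i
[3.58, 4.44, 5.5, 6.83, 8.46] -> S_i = 3.58*1.24^i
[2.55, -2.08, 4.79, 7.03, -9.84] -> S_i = Random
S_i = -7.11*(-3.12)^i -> [-7.11, 22.18, -69.21, 215.94, -673.73]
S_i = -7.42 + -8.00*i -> [-7.42, -15.42, -23.42, -31.42, -39.42]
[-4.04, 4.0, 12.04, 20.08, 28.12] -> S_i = -4.04 + 8.04*i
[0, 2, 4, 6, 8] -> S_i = 0 + 2*i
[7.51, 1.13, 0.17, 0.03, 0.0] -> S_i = 7.51*0.15^i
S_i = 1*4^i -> [1, 4, 16, 64, 256]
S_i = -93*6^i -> [-93, -558, -3348, -20088, -120528]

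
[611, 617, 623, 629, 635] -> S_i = 611 + 6*i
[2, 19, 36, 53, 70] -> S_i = 2 + 17*i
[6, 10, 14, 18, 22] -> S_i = 6 + 4*i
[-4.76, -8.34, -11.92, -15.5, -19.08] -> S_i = -4.76 + -3.58*i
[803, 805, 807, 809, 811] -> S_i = 803 + 2*i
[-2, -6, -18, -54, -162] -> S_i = -2*3^i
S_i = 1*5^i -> [1, 5, 25, 125, 625]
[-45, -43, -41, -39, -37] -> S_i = -45 + 2*i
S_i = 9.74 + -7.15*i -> [9.74, 2.59, -4.56, -11.71, -18.86]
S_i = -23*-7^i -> [-23, 161, -1127, 7889, -55223]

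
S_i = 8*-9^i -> [8, -72, 648, -5832, 52488]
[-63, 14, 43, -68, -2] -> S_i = Random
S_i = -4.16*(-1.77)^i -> [-4.16, 7.36, -13.03, 23.07, -40.83]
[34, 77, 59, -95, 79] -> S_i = Random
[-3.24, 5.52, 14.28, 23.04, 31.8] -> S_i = -3.24 + 8.76*i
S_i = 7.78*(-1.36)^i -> [7.78, -10.58, 14.39, -19.57, 26.62]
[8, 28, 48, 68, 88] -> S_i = 8 + 20*i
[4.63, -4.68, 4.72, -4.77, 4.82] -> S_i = 4.63*(-1.01)^i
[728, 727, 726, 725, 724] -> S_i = 728 + -1*i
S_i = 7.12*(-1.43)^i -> [7.12, -10.18, 14.56, -20.82, 29.77]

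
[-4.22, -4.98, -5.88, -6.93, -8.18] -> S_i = -4.22*1.18^i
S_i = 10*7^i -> [10, 70, 490, 3430, 24010]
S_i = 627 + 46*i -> [627, 673, 719, 765, 811]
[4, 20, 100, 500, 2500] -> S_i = 4*5^i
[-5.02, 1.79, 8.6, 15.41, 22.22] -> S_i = -5.02 + 6.81*i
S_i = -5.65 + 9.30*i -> [-5.65, 3.65, 12.95, 22.25, 31.55]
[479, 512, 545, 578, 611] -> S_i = 479 + 33*i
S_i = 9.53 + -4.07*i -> [9.53, 5.46, 1.39, -2.68, -6.75]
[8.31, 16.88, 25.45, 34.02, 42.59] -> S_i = 8.31 + 8.57*i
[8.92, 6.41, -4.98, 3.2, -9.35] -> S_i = Random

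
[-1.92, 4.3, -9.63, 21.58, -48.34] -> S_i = -1.92*(-2.24)^i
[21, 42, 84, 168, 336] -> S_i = 21*2^i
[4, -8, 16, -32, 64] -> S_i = 4*-2^i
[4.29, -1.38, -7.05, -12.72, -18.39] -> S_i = 4.29 + -5.67*i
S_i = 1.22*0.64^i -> [1.22, 0.78, 0.5, 0.32, 0.2]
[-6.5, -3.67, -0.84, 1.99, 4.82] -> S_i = -6.50 + 2.83*i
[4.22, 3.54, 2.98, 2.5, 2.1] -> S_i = 4.22*0.84^i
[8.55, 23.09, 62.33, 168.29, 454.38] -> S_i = 8.55*2.70^i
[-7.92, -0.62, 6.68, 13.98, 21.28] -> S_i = -7.92 + 7.30*i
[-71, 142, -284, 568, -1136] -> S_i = -71*-2^i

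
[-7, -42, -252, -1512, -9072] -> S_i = -7*6^i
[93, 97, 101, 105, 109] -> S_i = 93 + 4*i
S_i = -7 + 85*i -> [-7, 78, 163, 248, 333]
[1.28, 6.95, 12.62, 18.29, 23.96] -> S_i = 1.28 + 5.67*i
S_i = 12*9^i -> [12, 108, 972, 8748, 78732]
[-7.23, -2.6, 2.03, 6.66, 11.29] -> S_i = -7.23 + 4.63*i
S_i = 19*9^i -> [19, 171, 1539, 13851, 124659]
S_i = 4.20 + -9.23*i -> [4.2, -5.03, -14.26, -23.49, -32.72]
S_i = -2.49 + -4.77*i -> [-2.49, -7.26, -12.03, -16.8, -21.57]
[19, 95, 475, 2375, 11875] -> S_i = 19*5^i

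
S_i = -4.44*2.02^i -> [-4.44, -8.97, -18.12, -36.6, -73.92]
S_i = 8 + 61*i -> [8, 69, 130, 191, 252]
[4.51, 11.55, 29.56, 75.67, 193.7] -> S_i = 4.51*2.56^i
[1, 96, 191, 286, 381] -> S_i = 1 + 95*i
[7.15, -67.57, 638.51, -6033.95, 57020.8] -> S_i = 7.15*(-9.45)^i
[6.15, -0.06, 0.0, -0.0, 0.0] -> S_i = 6.15*(-0.01)^i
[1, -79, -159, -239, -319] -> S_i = 1 + -80*i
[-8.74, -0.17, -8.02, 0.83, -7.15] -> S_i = Random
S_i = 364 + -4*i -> [364, 360, 356, 352, 348]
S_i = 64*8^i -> [64, 512, 4096, 32768, 262144]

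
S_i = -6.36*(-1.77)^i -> [-6.36, 11.26, -19.93, 35.27, -62.42]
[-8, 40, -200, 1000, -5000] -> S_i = -8*-5^i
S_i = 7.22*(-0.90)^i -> [7.22, -6.5, 5.85, -5.26, 4.74]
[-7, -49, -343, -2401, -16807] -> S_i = -7*7^i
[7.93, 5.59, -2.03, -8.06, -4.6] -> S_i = Random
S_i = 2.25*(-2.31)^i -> [2.25, -5.2, 12.01, -27.73, 64.07]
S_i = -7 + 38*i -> [-7, 31, 69, 107, 145]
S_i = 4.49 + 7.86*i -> [4.49, 12.35, 20.21, 28.07, 35.93]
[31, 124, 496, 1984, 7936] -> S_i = 31*4^i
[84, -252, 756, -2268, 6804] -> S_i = 84*-3^i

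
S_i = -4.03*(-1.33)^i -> [-4.03, 5.36, -7.13, 9.48, -12.61]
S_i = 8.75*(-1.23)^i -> [8.75, -10.76, 13.24, -16.28, 20.03]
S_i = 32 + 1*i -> [32, 33, 34, 35, 36]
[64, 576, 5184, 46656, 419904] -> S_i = 64*9^i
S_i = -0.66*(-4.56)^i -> [-0.66, 3.01, -13.72, 62.58, -285.37]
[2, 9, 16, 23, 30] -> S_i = 2 + 7*i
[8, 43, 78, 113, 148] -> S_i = 8 + 35*i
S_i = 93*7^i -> [93, 651, 4557, 31899, 223293]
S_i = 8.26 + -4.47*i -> [8.26, 3.79, -0.68, -5.15, -9.62]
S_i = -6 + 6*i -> [-6, 0, 6, 12, 18]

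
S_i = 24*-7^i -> [24, -168, 1176, -8232, 57624]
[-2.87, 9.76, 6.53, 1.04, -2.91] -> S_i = Random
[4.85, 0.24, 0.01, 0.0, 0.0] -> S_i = 4.85*0.05^i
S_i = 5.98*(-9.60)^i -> [5.98, -57.41, 551.12, -5290.72, 50790.92]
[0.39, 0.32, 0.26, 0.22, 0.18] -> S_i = 0.39*0.82^i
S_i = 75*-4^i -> [75, -300, 1200, -4800, 19200]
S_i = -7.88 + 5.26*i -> [-7.88, -2.62, 2.64, 7.9, 13.16]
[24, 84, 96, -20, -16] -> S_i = Random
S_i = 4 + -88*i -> [4, -84, -172, -260, -348]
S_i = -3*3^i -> [-3, -9, -27, -81, -243]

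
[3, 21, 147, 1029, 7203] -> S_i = 3*7^i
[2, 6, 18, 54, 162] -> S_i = 2*3^i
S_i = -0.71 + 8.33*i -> [-0.71, 7.62, 15.95, 24.28, 32.61]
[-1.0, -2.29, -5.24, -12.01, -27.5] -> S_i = -1.00*2.29^i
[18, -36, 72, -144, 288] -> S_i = 18*-2^i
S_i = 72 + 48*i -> [72, 120, 168, 216, 264]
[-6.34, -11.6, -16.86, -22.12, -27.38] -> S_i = -6.34 + -5.26*i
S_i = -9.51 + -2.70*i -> [-9.51, -12.21, -14.91, -17.61, -20.31]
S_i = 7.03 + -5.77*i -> [7.03, 1.26, -4.51, -10.28, -16.05]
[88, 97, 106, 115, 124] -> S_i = 88 + 9*i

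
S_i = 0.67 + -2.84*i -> [0.67, -2.17, -5.01, -7.85, -10.69]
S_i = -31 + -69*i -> [-31, -100, -169, -238, -307]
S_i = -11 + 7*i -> [-11, -4, 3, 10, 17]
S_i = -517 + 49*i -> [-517, -468, -419, -370, -321]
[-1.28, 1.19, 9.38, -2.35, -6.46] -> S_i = Random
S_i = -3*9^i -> [-3, -27, -243, -2187, -19683]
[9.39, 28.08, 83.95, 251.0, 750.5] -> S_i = 9.39*2.99^i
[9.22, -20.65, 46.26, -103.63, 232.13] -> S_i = 9.22*(-2.24)^i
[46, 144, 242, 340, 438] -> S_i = 46 + 98*i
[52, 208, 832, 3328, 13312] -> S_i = 52*4^i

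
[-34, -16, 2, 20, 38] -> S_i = -34 + 18*i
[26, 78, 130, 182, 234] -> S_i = 26 + 52*i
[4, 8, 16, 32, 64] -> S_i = 4*2^i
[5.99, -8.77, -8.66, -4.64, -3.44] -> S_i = Random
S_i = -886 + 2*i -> [-886, -884, -882, -880, -878]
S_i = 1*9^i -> [1, 9, 81, 729, 6561]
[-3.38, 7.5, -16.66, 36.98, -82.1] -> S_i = -3.38*(-2.22)^i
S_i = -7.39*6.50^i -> [-7.39, -48.04, -312.23, -2029.48, -13191.61]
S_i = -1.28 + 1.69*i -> [-1.28, 0.41, 2.1, 3.79, 5.48]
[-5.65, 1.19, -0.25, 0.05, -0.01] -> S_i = -5.65*(-0.21)^i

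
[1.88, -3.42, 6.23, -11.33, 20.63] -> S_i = 1.88*(-1.82)^i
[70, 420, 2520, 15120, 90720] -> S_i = 70*6^i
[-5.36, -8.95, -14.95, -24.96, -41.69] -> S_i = -5.36*1.67^i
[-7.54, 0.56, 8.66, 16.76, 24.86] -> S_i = -7.54 + 8.10*i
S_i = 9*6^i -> [9, 54, 324, 1944, 11664]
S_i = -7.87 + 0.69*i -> [-7.87, -7.18, -6.49, -5.8, -5.11]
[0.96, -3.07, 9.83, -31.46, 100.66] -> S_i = 0.96*(-3.20)^i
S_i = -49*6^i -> [-49, -294, -1764, -10584, -63504]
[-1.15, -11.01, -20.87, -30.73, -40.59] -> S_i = -1.15 + -9.86*i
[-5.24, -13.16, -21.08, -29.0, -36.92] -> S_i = -5.24 + -7.92*i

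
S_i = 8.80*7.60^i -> [8.8, 66.88, 508.29, 3862.99, 29358.71]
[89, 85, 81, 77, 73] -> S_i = 89 + -4*i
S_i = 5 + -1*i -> [5, 4, 3, 2, 1]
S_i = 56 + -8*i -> [56, 48, 40, 32, 24]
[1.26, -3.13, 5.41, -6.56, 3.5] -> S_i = Random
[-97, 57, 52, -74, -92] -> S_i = Random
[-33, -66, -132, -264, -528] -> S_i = -33*2^i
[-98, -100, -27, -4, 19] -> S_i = Random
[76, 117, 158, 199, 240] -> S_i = 76 + 41*i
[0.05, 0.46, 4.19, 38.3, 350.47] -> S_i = 0.05*9.15^i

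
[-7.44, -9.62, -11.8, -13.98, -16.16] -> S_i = -7.44 + -2.18*i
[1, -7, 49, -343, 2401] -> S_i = 1*-7^i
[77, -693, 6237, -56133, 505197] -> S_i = 77*-9^i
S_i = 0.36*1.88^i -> [0.36, 0.68, 1.27, 2.39, 4.5]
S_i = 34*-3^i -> [34, -102, 306, -918, 2754]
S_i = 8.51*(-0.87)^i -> [8.51, -7.4, 6.44, -5.6, 4.88]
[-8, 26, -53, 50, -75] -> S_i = Random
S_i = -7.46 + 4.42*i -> [-7.46, -3.04, 1.38, 5.8, 10.22]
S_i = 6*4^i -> [6, 24, 96, 384, 1536]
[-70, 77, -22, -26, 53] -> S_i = Random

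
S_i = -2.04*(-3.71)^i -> [-2.04, 7.57, -28.08, 104.17, -386.48]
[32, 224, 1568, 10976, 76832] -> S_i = 32*7^i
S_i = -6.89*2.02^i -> [-6.89, -13.92, -28.11, -56.79, -114.72]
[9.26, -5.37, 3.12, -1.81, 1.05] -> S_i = 9.26*(-0.58)^i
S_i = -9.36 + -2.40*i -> [-9.36, -11.76, -14.16, -16.56, -18.96]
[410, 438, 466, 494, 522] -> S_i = 410 + 28*i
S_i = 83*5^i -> [83, 415, 2075, 10375, 51875]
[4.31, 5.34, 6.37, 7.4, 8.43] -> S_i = 4.31 + 1.03*i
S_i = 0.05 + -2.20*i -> [0.05, -2.15, -4.35, -6.55, -8.75]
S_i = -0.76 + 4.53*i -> [-0.76, 3.77, 8.3, 12.83, 17.36]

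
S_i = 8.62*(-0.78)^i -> [8.62, -6.72, 5.24, -4.09, 3.19]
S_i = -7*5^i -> [-7, -35, -175, -875, -4375]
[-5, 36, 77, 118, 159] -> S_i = -5 + 41*i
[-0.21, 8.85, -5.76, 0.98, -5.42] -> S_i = Random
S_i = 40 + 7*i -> [40, 47, 54, 61, 68]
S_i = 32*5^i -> [32, 160, 800, 4000, 20000]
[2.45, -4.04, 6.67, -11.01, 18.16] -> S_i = 2.45*(-1.65)^i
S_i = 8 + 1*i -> [8, 9, 10, 11, 12]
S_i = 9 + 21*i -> [9, 30, 51, 72, 93]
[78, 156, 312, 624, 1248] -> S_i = 78*2^i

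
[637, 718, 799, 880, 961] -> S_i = 637 + 81*i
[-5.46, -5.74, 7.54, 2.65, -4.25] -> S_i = Random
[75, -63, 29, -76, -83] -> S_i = Random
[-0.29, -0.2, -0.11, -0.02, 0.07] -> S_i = -0.29 + 0.09*i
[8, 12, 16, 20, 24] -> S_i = 8 + 4*i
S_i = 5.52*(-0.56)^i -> [5.52, -3.09, 1.73, -0.97, 0.54]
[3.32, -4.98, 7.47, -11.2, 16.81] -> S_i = 3.32*(-1.50)^i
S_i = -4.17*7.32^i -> [-4.17, -30.52, -223.44, -1635.57, -11972.38]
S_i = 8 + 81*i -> [8, 89, 170, 251, 332]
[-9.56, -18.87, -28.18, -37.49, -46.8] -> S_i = -9.56 + -9.31*i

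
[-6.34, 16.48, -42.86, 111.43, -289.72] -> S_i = -6.34*(-2.60)^i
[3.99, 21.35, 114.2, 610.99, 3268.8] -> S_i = 3.99*5.35^i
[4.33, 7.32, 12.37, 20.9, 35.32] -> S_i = 4.33*1.69^i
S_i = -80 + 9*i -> [-80, -71, -62, -53, -44]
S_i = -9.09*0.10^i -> [-9.09, -0.91, -0.09, -0.01, -0.0]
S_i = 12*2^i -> [12, 24, 48, 96, 192]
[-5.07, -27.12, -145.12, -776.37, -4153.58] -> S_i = -5.07*5.35^i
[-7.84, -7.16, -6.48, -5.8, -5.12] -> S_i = -7.84 + 0.68*i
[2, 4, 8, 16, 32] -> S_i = 2*2^i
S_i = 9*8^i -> [9, 72, 576, 4608, 36864]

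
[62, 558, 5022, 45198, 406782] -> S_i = 62*9^i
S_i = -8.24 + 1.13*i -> [-8.24, -7.11, -5.98, -4.85, -3.72]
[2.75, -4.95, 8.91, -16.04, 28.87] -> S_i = 2.75*(-1.80)^i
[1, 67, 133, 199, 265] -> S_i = 1 + 66*i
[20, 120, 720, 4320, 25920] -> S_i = 20*6^i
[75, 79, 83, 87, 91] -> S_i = 75 + 4*i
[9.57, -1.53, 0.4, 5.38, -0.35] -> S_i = Random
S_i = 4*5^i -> [4, 20, 100, 500, 2500]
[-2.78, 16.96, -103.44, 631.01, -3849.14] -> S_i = -2.78*(-6.10)^i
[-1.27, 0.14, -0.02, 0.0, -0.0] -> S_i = -1.27*(-0.11)^i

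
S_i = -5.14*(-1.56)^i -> [-5.14, 8.02, -12.51, 19.51, -30.44]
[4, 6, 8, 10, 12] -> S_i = 4 + 2*i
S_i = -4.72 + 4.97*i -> [-4.72, 0.25, 5.22, 10.19, 15.16]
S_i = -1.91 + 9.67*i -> [-1.91, 7.76, 17.43, 27.1, 36.77]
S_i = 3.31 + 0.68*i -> [3.31, 3.99, 4.67, 5.35, 6.03]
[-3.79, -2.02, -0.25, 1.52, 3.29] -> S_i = -3.79 + 1.77*i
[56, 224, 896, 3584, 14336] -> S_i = 56*4^i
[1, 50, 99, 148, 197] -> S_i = 1 + 49*i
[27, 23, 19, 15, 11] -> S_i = 27 + -4*i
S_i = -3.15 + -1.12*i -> [-3.15, -4.27, -5.39, -6.51, -7.63]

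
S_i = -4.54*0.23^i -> [-4.54, -1.04, -0.24, -0.06, -0.01]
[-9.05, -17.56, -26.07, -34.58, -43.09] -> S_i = -9.05 + -8.51*i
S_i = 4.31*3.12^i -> [4.31, 13.45, 41.96, 130.9, 408.41]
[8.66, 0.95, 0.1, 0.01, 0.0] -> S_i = 8.66*0.11^i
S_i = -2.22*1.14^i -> [-2.22, -2.53, -2.89, -3.29, -3.75]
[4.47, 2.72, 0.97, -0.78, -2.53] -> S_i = 4.47 + -1.75*i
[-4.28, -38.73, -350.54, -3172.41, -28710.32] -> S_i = -4.28*9.05^i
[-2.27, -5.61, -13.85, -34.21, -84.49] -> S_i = -2.27*2.47^i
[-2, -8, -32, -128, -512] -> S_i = -2*4^i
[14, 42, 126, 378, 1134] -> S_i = 14*3^i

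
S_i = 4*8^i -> [4, 32, 256, 2048, 16384]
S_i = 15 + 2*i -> [15, 17, 19, 21, 23]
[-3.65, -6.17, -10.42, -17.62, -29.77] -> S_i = -3.65*1.69^i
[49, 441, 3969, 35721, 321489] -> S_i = 49*9^i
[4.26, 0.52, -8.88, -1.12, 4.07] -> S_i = Random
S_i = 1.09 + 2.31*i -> [1.09, 3.4, 5.71, 8.02, 10.33]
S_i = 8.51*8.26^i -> [8.51, 70.29, 580.62, 4795.9, 39614.1]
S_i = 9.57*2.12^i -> [9.57, 20.29, 43.01, 91.18, 193.31]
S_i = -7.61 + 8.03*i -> [-7.61, 0.42, 8.45, 16.48, 24.51]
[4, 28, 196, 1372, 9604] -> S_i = 4*7^i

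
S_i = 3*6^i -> [3, 18, 108, 648, 3888]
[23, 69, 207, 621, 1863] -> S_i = 23*3^i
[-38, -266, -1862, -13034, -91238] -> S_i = -38*7^i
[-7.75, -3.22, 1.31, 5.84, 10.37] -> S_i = -7.75 + 4.53*i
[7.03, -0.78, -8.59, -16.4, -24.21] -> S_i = 7.03 + -7.81*i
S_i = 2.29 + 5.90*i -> [2.29, 8.19, 14.09, 19.99, 25.89]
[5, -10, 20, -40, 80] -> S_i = 5*-2^i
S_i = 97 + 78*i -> [97, 175, 253, 331, 409]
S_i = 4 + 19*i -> [4, 23, 42, 61, 80]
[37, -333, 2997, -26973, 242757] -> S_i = 37*-9^i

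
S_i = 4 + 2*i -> [4, 6, 8, 10, 12]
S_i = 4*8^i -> [4, 32, 256, 2048, 16384]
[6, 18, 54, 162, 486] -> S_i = 6*3^i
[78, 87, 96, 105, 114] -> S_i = 78 + 9*i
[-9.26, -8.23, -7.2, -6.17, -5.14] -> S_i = -9.26 + 1.03*i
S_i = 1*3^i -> [1, 3, 9, 27, 81]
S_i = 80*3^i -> [80, 240, 720, 2160, 6480]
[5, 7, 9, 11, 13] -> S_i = 5 + 2*i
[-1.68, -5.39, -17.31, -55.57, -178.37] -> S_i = -1.68*3.21^i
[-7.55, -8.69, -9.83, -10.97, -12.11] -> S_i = -7.55 + -1.14*i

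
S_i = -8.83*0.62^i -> [-8.83, -5.47, -3.39, -2.1, -1.3]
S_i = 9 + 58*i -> [9, 67, 125, 183, 241]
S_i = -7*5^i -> [-7, -35, -175, -875, -4375]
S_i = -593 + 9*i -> [-593, -584, -575, -566, -557]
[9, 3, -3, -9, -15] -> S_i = 9 + -6*i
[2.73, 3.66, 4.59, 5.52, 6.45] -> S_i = 2.73 + 0.93*i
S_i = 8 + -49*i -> [8, -41, -90, -139, -188]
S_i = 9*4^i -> [9, 36, 144, 576, 2304]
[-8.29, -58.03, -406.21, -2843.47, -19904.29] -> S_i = -8.29*7.00^i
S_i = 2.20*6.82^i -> [2.2, 15.0, 102.33, 697.87, 4759.49]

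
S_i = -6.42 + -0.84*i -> [-6.42, -7.26, -8.1, -8.94, -9.78]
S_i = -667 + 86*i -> [-667, -581, -495, -409, -323]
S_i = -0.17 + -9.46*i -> [-0.17, -9.63, -19.09, -28.55, -38.01]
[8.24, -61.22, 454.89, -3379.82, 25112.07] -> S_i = 8.24*(-7.43)^i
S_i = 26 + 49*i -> [26, 75, 124, 173, 222]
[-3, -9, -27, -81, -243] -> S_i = -3*3^i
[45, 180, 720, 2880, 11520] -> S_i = 45*4^i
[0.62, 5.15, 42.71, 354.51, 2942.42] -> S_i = 0.62*8.30^i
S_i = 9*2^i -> [9, 18, 36, 72, 144]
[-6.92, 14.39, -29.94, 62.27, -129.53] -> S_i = -6.92*(-2.08)^i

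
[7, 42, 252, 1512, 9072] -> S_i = 7*6^i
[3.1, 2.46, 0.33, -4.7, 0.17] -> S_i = Random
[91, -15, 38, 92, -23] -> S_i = Random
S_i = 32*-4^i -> [32, -128, 512, -2048, 8192]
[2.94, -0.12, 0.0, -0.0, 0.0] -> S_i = 2.94*(-0.04)^i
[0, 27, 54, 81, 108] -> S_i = 0 + 27*i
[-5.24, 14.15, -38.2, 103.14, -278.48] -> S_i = -5.24*(-2.70)^i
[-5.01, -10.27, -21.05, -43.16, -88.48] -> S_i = -5.01*2.05^i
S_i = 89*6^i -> [89, 534, 3204, 19224, 115344]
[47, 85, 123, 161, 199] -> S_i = 47 + 38*i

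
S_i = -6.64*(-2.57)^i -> [-6.64, 17.06, -43.86, 112.71, -289.67]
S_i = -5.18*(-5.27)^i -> [-5.18, 27.3, -143.86, 758.16, -3995.51]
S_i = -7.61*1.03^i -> [-7.61, -7.84, -8.07, -8.32, -8.57]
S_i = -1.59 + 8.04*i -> [-1.59, 6.45, 14.49, 22.53, 30.57]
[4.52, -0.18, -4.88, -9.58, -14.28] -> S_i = 4.52 + -4.70*i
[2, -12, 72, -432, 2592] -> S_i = 2*-6^i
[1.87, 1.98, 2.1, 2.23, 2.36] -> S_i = 1.87*1.06^i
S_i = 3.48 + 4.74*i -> [3.48, 8.22, 12.96, 17.7, 22.44]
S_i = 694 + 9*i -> [694, 703, 712, 721, 730]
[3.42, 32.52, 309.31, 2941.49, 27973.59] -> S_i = 3.42*9.51^i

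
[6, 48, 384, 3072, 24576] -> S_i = 6*8^i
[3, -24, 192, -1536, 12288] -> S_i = 3*-8^i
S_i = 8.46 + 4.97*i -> [8.46, 13.43, 18.4, 23.37, 28.34]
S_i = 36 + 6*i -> [36, 42, 48, 54, 60]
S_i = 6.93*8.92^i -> [6.93, 61.82, 551.4, 4918.44, 43872.53]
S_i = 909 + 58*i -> [909, 967, 1025, 1083, 1141]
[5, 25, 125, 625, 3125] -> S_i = 5*5^i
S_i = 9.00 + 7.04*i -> [9.0, 16.04, 23.08, 30.12, 37.16]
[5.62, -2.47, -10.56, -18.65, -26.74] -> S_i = 5.62 + -8.09*i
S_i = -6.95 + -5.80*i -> [-6.95, -12.75, -18.55, -24.35, -30.15]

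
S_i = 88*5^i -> [88, 440, 2200, 11000, 55000]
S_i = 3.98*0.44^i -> [3.98, 1.75, 0.77, 0.34, 0.15]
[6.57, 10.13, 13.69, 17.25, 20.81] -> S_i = 6.57 + 3.56*i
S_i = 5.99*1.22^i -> [5.99, 7.31, 8.92, 10.88, 13.27]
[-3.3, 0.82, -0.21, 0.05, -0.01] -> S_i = -3.30*(-0.25)^i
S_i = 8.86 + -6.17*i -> [8.86, 2.69, -3.48, -9.65, -15.82]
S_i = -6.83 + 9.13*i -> [-6.83, 2.3, 11.43, 20.56, 29.69]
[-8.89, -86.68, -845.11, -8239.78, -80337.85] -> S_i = -8.89*9.75^i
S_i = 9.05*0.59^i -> [9.05, 5.34, 3.15, 1.86, 1.1]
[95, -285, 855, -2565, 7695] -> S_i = 95*-3^i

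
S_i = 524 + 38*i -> [524, 562, 600, 638, 676]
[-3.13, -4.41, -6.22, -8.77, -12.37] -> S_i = -3.13*1.41^i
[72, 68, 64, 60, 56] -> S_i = 72 + -4*i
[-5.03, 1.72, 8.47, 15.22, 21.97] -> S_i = -5.03 + 6.75*i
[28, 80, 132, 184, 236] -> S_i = 28 + 52*i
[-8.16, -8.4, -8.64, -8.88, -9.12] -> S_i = -8.16 + -0.24*i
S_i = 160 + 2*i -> [160, 162, 164, 166, 168]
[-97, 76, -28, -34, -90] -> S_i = Random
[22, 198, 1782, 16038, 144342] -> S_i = 22*9^i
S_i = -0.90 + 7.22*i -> [-0.9, 6.32, 13.54, 20.76, 27.98]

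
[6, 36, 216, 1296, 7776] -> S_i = 6*6^i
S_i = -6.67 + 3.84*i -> [-6.67, -2.83, 1.01, 4.85, 8.69]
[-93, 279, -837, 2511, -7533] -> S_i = -93*-3^i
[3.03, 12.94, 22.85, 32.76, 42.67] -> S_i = 3.03 + 9.91*i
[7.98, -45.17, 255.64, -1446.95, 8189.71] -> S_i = 7.98*(-5.66)^i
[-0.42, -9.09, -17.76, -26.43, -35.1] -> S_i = -0.42 + -8.67*i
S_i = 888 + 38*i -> [888, 926, 964, 1002, 1040]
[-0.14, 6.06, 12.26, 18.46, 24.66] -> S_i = -0.14 + 6.20*i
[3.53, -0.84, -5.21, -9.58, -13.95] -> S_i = 3.53 + -4.37*i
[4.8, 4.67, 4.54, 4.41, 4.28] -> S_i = 4.80 + -0.13*i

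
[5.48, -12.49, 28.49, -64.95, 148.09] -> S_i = 5.48*(-2.28)^i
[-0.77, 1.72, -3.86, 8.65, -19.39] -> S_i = -0.77*(-2.24)^i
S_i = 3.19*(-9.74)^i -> [3.19, -31.07, 302.63, -2947.59, 28709.56]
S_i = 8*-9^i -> [8, -72, 648, -5832, 52488]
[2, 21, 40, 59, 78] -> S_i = 2 + 19*i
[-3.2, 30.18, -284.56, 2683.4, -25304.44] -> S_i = -3.20*(-9.43)^i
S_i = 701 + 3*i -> [701, 704, 707, 710, 713]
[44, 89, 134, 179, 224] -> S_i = 44 + 45*i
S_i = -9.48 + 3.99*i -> [-9.48, -5.49, -1.5, 2.49, 6.48]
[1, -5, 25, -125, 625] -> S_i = 1*-5^i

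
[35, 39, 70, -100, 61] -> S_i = Random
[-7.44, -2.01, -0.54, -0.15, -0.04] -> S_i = -7.44*0.27^i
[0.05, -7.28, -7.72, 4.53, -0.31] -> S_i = Random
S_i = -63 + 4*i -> [-63, -59, -55, -51, -47]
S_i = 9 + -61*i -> [9, -52, -113, -174, -235]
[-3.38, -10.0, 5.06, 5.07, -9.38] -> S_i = Random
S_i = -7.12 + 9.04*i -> [-7.12, 1.92, 10.96, 20.0, 29.04]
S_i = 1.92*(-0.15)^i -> [1.92, -0.29, 0.04, -0.01, 0.0]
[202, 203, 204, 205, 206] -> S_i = 202 + 1*i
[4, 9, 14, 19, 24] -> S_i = 4 + 5*i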